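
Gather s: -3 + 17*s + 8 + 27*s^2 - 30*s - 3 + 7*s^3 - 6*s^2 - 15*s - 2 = 7*s^3 + 21*s^2 - 28*s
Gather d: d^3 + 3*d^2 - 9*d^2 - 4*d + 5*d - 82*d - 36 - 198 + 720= d^3 - 6*d^2 - 81*d + 486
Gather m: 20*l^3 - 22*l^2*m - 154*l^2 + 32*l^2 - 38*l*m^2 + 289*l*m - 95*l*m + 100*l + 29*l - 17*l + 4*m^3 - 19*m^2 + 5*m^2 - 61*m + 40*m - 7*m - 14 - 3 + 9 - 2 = 20*l^3 - 122*l^2 + 112*l + 4*m^3 + m^2*(-38*l - 14) + m*(-22*l^2 + 194*l - 28) - 10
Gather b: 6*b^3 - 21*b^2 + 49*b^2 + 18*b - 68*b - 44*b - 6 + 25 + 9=6*b^3 + 28*b^2 - 94*b + 28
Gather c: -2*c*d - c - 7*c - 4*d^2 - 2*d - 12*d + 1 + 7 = c*(-2*d - 8) - 4*d^2 - 14*d + 8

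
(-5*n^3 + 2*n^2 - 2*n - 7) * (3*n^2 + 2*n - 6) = -15*n^5 - 4*n^4 + 28*n^3 - 37*n^2 - 2*n + 42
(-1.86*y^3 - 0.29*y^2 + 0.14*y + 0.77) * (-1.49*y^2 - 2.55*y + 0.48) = 2.7714*y^5 + 5.1751*y^4 - 0.3619*y^3 - 1.6435*y^2 - 1.8963*y + 0.3696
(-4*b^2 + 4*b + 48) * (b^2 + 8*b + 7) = -4*b^4 - 28*b^3 + 52*b^2 + 412*b + 336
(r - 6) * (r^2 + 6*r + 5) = r^3 - 31*r - 30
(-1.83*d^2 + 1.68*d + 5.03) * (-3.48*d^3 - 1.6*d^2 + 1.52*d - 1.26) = 6.3684*d^5 - 2.9184*d^4 - 22.974*d^3 - 3.1886*d^2 + 5.5288*d - 6.3378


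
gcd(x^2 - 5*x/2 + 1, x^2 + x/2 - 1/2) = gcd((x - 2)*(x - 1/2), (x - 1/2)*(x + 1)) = x - 1/2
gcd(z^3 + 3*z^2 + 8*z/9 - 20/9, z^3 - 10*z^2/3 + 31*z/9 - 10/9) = z - 2/3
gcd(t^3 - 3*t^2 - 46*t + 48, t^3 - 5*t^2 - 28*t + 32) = t^2 - 9*t + 8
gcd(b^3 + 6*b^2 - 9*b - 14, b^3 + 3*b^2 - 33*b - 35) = b^2 + 8*b + 7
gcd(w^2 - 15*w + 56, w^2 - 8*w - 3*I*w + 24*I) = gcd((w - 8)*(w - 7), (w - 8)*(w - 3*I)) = w - 8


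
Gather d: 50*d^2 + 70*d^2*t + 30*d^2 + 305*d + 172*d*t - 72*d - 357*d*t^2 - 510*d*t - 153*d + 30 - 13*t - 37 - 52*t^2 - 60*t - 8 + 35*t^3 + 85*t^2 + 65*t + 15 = d^2*(70*t + 80) + d*(-357*t^2 - 338*t + 80) + 35*t^3 + 33*t^2 - 8*t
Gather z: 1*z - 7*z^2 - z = -7*z^2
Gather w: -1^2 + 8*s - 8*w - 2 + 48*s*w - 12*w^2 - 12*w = 8*s - 12*w^2 + w*(48*s - 20) - 3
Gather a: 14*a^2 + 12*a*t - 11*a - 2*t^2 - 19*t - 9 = 14*a^2 + a*(12*t - 11) - 2*t^2 - 19*t - 9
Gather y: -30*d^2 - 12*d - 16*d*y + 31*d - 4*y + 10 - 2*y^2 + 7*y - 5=-30*d^2 + 19*d - 2*y^2 + y*(3 - 16*d) + 5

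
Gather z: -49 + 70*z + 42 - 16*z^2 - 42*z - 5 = -16*z^2 + 28*z - 12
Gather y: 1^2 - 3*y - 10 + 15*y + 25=12*y + 16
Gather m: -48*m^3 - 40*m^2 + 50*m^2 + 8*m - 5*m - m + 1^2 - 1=-48*m^3 + 10*m^2 + 2*m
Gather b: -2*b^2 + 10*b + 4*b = -2*b^2 + 14*b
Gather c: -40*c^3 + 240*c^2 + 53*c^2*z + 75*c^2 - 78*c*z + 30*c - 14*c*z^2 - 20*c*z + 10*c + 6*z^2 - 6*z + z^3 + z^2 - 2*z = -40*c^3 + c^2*(53*z + 315) + c*(-14*z^2 - 98*z + 40) + z^3 + 7*z^2 - 8*z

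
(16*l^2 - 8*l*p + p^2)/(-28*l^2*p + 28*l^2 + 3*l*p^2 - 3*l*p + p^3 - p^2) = (-4*l + p)/(7*l*p - 7*l + p^2 - p)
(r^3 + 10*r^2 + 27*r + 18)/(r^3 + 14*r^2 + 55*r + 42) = (r + 3)/(r + 7)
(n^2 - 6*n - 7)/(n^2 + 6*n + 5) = (n - 7)/(n + 5)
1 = 1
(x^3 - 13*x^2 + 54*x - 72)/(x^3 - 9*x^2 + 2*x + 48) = (x^2 - 10*x + 24)/(x^2 - 6*x - 16)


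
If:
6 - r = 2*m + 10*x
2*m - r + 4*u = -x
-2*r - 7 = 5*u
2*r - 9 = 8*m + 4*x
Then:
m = -713/252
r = -157/42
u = 2/21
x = 97/63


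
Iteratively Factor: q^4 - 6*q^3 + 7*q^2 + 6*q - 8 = (q + 1)*(q^3 - 7*q^2 + 14*q - 8) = (q - 2)*(q + 1)*(q^2 - 5*q + 4) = (q - 4)*(q - 2)*(q + 1)*(q - 1)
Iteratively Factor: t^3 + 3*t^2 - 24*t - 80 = (t + 4)*(t^2 - t - 20) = (t + 4)^2*(t - 5)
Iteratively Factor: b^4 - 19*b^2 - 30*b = (b + 3)*(b^3 - 3*b^2 - 10*b) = b*(b + 3)*(b^2 - 3*b - 10) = b*(b + 2)*(b + 3)*(b - 5)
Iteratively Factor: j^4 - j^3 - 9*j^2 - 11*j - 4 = (j + 1)*(j^3 - 2*j^2 - 7*j - 4) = (j + 1)^2*(j^2 - 3*j - 4) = (j - 4)*(j + 1)^2*(j + 1)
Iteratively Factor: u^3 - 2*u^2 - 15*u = (u + 3)*(u^2 - 5*u) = u*(u + 3)*(u - 5)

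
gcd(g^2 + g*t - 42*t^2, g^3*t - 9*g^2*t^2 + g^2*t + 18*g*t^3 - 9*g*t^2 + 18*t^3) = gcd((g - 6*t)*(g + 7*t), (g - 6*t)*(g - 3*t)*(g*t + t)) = -g + 6*t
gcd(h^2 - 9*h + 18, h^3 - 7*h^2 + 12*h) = h - 3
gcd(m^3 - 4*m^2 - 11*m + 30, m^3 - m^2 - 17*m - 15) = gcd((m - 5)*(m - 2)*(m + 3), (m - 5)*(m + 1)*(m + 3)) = m^2 - 2*m - 15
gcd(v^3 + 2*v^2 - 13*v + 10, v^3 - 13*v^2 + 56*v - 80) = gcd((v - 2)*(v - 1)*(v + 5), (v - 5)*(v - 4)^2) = 1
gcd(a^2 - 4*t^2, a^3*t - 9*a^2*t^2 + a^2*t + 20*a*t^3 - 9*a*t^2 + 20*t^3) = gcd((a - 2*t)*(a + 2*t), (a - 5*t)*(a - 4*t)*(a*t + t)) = 1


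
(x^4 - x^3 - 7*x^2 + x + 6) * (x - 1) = x^5 - 2*x^4 - 6*x^3 + 8*x^2 + 5*x - 6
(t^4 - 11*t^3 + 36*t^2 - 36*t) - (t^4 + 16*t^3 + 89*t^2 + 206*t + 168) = -27*t^3 - 53*t^2 - 242*t - 168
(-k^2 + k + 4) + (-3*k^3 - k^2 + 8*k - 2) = -3*k^3 - 2*k^2 + 9*k + 2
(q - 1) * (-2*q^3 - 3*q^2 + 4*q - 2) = -2*q^4 - q^3 + 7*q^2 - 6*q + 2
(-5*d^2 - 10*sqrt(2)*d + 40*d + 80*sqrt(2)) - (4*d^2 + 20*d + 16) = -9*d^2 - 10*sqrt(2)*d + 20*d - 16 + 80*sqrt(2)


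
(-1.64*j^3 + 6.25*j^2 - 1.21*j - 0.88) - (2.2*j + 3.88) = -1.64*j^3 + 6.25*j^2 - 3.41*j - 4.76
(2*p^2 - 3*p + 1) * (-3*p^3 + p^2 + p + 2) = -6*p^5 + 11*p^4 - 4*p^3 + 2*p^2 - 5*p + 2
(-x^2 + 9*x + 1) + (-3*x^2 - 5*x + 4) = -4*x^2 + 4*x + 5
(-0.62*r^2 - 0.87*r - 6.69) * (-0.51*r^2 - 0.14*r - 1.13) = 0.3162*r^4 + 0.5305*r^3 + 4.2343*r^2 + 1.9197*r + 7.5597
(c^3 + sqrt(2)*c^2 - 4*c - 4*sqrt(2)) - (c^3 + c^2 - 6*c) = -c^2 + sqrt(2)*c^2 + 2*c - 4*sqrt(2)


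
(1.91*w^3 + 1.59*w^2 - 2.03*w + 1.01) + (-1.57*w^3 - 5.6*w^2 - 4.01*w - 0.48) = 0.34*w^3 - 4.01*w^2 - 6.04*w + 0.53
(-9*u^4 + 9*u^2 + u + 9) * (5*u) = -45*u^5 + 45*u^3 + 5*u^2 + 45*u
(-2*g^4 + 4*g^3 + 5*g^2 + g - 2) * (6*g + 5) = -12*g^5 + 14*g^4 + 50*g^3 + 31*g^2 - 7*g - 10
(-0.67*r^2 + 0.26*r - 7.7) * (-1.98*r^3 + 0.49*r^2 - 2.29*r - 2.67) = 1.3266*r^5 - 0.8431*r^4 + 16.9077*r^3 - 2.5795*r^2 + 16.9388*r + 20.559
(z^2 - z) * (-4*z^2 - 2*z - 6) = -4*z^4 + 2*z^3 - 4*z^2 + 6*z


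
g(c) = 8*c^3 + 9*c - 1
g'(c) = 24*c^2 + 9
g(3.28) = 310.82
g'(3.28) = 267.20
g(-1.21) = -26.06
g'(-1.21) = 44.14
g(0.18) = 0.67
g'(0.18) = 9.78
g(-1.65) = -51.79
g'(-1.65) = 74.34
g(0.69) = 7.84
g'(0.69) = 20.43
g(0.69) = 7.84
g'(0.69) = 20.43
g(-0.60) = -8.13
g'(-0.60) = 17.64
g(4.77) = 910.18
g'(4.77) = 555.07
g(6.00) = 1781.00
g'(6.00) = 873.00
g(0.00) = -1.00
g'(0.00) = 9.00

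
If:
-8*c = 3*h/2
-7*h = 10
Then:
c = 15/56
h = -10/7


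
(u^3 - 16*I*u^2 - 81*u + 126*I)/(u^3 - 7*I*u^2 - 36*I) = (u - 7*I)/(u + 2*I)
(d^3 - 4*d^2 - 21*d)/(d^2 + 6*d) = (d^2 - 4*d - 21)/(d + 6)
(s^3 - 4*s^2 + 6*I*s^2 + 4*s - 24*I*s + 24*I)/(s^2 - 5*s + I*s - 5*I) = (s^3 + s^2*(-4 + 6*I) + s*(4 - 24*I) + 24*I)/(s^2 + s*(-5 + I) - 5*I)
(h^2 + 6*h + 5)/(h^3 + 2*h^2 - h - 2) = (h + 5)/(h^2 + h - 2)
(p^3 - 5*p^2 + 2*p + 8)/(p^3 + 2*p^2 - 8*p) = (p^2 - 3*p - 4)/(p*(p + 4))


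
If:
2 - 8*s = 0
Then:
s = 1/4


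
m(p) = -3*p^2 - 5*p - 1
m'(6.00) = -41.00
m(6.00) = -139.00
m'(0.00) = -5.00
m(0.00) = -1.00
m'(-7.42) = 39.52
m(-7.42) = -129.07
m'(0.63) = -8.78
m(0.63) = -5.34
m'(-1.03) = 1.18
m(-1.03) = 0.97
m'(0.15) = -5.90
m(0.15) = -1.82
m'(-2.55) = 10.30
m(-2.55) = -7.76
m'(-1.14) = 1.84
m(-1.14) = 0.80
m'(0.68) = -9.08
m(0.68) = -5.79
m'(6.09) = -41.54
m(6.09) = -142.71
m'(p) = -6*p - 5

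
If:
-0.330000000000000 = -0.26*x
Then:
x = 1.27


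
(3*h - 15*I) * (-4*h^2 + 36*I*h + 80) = -12*h^3 + 168*I*h^2 + 780*h - 1200*I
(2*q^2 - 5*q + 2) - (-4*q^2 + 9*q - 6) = 6*q^2 - 14*q + 8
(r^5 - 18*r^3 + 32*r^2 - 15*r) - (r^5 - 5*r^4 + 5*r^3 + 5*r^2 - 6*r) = 5*r^4 - 23*r^3 + 27*r^2 - 9*r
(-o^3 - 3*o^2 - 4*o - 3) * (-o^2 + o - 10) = o^5 + 2*o^4 + 11*o^3 + 29*o^2 + 37*o + 30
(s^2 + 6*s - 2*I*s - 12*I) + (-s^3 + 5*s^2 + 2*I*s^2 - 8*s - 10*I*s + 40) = -s^3 + 6*s^2 + 2*I*s^2 - 2*s - 12*I*s + 40 - 12*I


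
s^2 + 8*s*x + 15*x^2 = (s + 3*x)*(s + 5*x)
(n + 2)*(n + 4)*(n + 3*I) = n^3 + 6*n^2 + 3*I*n^2 + 8*n + 18*I*n + 24*I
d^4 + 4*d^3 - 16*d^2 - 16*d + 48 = (d - 2)^2*(d + 2)*(d + 6)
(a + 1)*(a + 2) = a^2 + 3*a + 2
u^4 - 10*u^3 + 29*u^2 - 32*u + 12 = (u - 6)*(u - 2)*(u - 1)^2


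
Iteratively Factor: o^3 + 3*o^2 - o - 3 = (o - 1)*(o^2 + 4*o + 3) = (o - 1)*(o + 1)*(o + 3)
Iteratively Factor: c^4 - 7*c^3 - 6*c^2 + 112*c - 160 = (c + 4)*(c^3 - 11*c^2 + 38*c - 40) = (c - 2)*(c + 4)*(c^2 - 9*c + 20) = (c - 5)*(c - 2)*(c + 4)*(c - 4)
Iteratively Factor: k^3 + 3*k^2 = (k)*(k^2 + 3*k) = k*(k + 3)*(k)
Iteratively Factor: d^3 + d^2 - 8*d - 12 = (d + 2)*(d^2 - d - 6) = (d - 3)*(d + 2)*(d + 2)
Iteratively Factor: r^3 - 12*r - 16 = (r + 2)*(r^2 - 2*r - 8) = (r + 2)^2*(r - 4)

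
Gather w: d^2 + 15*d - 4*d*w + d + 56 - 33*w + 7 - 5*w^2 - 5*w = d^2 + 16*d - 5*w^2 + w*(-4*d - 38) + 63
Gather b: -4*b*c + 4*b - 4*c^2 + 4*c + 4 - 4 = b*(4 - 4*c) - 4*c^2 + 4*c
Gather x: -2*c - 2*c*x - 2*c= -2*c*x - 4*c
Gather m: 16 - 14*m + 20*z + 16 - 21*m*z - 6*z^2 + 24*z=m*(-21*z - 14) - 6*z^2 + 44*z + 32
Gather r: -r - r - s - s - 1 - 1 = -2*r - 2*s - 2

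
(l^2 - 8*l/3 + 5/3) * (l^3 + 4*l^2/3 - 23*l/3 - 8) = l^5 - 4*l^4/3 - 86*l^3/9 + 44*l^2/3 + 77*l/9 - 40/3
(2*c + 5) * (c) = 2*c^2 + 5*c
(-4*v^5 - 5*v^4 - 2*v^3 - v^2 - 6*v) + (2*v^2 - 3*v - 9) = -4*v^5 - 5*v^4 - 2*v^3 + v^2 - 9*v - 9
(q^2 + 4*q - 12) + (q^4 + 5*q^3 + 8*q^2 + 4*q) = q^4 + 5*q^3 + 9*q^2 + 8*q - 12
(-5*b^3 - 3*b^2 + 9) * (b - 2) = -5*b^4 + 7*b^3 + 6*b^2 + 9*b - 18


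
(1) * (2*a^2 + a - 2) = 2*a^2 + a - 2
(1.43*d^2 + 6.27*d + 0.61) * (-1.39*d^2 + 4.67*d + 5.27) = -1.9877*d^4 - 2.0372*d^3 + 35.9691*d^2 + 35.8916*d + 3.2147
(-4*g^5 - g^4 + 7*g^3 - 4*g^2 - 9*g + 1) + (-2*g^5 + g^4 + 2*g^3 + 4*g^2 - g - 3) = -6*g^5 + 9*g^3 - 10*g - 2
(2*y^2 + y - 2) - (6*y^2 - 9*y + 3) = -4*y^2 + 10*y - 5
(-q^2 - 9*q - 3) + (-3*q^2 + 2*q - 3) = -4*q^2 - 7*q - 6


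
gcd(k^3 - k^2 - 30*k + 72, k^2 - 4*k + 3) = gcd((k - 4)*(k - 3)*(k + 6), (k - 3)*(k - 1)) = k - 3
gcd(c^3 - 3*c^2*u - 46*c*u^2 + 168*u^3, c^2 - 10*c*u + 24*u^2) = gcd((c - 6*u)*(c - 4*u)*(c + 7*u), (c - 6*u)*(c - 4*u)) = c^2 - 10*c*u + 24*u^2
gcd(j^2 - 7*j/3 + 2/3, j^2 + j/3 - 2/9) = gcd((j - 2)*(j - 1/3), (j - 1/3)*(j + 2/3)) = j - 1/3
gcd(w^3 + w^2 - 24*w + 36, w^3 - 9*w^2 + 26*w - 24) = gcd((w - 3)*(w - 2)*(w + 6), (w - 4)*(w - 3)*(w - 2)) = w^2 - 5*w + 6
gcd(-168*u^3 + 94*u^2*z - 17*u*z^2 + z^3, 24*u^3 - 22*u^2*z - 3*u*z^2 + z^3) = -6*u + z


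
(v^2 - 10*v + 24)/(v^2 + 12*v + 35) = (v^2 - 10*v + 24)/(v^2 + 12*v + 35)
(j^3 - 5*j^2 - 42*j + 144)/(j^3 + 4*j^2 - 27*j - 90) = (j^2 - 11*j + 24)/(j^2 - 2*j - 15)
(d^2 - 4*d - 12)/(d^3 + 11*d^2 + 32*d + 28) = (d - 6)/(d^2 + 9*d + 14)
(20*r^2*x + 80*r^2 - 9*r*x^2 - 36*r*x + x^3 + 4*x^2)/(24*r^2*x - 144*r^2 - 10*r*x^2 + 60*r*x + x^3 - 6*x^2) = (-5*r*x - 20*r + x^2 + 4*x)/(-6*r*x + 36*r + x^2 - 6*x)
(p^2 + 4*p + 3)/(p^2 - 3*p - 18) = (p + 1)/(p - 6)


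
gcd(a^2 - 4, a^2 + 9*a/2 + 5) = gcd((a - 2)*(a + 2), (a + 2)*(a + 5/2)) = a + 2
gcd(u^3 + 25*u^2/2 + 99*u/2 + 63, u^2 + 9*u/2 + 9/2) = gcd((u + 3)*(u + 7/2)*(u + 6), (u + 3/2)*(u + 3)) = u + 3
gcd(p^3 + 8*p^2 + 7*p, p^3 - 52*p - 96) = 1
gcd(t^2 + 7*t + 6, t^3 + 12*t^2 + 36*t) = t + 6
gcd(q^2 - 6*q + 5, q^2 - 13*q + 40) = q - 5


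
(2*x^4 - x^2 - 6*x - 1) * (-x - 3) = -2*x^5 - 6*x^4 + x^3 + 9*x^2 + 19*x + 3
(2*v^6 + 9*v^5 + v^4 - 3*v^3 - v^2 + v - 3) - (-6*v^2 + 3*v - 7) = 2*v^6 + 9*v^5 + v^4 - 3*v^3 + 5*v^2 - 2*v + 4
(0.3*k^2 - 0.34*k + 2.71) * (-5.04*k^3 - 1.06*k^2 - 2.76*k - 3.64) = -1.512*k^5 + 1.3956*k^4 - 14.126*k^3 - 3.0262*k^2 - 6.242*k - 9.8644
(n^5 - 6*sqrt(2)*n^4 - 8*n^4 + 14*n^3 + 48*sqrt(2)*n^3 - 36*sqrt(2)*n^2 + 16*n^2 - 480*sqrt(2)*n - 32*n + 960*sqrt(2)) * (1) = n^5 - 6*sqrt(2)*n^4 - 8*n^4 + 14*n^3 + 48*sqrt(2)*n^3 - 36*sqrt(2)*n^2 + 16*n^2 - 480*sqrt(2)*n - 32*n + 960*sqrt(2)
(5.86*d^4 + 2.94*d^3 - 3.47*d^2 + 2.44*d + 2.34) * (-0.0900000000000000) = -0.5274*d^4 - 0.2646*d^3 + 0.3123*d^2 - 0.2196*d - 0.2106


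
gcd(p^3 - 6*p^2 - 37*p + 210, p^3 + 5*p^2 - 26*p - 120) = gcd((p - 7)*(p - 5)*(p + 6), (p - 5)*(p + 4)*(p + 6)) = p^2 + p - 30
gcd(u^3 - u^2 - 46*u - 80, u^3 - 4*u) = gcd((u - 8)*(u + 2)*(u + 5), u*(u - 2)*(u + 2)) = u + 2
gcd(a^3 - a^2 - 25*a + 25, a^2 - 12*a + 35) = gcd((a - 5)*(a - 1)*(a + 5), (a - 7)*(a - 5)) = a - 5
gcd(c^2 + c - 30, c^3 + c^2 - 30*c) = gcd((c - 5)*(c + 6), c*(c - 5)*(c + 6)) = c^2 + c - 30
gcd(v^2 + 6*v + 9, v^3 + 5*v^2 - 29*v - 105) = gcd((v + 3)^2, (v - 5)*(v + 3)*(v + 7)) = v + 3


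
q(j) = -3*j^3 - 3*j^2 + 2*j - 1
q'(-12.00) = -1222.00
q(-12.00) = 4727.00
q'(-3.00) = -61.00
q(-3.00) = 47.00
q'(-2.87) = -54.91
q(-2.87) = 39.47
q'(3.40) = -122.44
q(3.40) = -146.79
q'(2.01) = -46.42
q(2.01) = -33.46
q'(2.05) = -48.12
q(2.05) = -35.35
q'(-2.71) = -47.84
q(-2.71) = 31.26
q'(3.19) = -108.72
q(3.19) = -122.53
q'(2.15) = -52.50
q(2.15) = -40.38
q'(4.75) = -229.56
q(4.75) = -380.70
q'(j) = -9*j^2 - 6*j + 2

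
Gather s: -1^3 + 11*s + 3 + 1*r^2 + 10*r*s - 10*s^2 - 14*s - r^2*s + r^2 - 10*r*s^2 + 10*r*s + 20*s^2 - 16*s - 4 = 2*r^2 + s^2*(10 - 10*r) + s*(-r^2 + 20*r - 19) - 2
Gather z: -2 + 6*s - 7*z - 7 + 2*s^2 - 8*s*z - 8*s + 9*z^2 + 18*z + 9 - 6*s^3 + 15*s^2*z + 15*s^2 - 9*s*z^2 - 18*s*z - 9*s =-6*s^3 + 17*s^2 - 11*s + z^2*(9 - 9*s) + z*(15*s^2 - 26*s + 11)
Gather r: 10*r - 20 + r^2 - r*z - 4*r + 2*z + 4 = r^2 + r*(6 - z) + 2*z - 16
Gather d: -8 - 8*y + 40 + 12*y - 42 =4*y - 10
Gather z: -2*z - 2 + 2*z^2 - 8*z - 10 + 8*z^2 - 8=10*z^2 - 10*z - 20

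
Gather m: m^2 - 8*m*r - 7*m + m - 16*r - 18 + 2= m^2 + m*(-8*r - 6) - 16*r - 16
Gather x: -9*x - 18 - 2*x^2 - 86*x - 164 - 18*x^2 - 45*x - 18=-20*x^2 - 140*x - 200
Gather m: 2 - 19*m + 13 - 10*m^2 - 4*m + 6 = -10*m^2 - 23*m + 21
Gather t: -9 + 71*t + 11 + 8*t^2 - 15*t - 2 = 8*t^2 + 56*t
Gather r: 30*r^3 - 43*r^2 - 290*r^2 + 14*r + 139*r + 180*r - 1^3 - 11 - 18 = 30*r^3 - 333*r^2 + 333*r - 30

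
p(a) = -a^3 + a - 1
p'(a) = 1 - 3*a^2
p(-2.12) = 6.41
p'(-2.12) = -12.48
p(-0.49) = -1.37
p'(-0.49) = 0.28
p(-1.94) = 4.36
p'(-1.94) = -10.29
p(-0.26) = -1.24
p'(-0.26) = 0.80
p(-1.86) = 3.57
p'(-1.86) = -9.38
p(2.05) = -7.57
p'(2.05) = -11.61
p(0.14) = -0.86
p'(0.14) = 0.94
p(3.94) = -58.22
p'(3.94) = -45.57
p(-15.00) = 3359.00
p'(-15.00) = -674.00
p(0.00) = -1.00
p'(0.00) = 1.00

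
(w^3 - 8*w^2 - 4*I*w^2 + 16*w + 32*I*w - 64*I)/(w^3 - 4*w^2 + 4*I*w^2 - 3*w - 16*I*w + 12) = (w^2 - 4*w*(1 + I) + 16*I)/(w^2 + 4*I*w - 3)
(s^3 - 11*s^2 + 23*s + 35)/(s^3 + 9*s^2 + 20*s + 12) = (s^2 - 12*s + 35)/(s^2 + 8*s + 12)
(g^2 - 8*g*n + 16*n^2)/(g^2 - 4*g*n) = (g - 4*n)/g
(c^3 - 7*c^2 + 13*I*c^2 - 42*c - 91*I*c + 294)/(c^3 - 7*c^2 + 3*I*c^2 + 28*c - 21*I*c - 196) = (c + 6*I)/(c - 4*I)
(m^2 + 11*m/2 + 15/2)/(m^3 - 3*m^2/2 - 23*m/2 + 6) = (2*m + 5)/(2*m^2 - 9*m + 4)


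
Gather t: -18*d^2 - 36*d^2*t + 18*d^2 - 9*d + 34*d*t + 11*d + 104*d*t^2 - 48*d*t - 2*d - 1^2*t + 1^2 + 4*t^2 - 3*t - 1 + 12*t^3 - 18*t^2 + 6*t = 12*t^3 + t^2*(104*d - 14) + t*(-36*d^2 - 14*d + 2)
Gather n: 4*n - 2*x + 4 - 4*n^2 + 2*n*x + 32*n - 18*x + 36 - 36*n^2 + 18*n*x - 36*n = -40*n^2 + 20*n*x - 20*x + 40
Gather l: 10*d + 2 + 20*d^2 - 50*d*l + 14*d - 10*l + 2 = 20*d^2 + 24*d + l*(-50*d - 10) + 4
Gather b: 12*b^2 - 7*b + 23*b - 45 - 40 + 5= 12*b^2 + 16*b - 80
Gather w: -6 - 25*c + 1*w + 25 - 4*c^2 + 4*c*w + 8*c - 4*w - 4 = -4*c^2 - 17*c + w*(4*c - 3) + 15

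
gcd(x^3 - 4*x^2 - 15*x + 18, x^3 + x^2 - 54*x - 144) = x + 3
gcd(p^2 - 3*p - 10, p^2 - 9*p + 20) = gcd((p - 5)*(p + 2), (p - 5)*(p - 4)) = p - 5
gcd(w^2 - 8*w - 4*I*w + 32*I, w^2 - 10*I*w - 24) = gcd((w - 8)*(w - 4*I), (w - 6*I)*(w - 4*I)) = w - 4*I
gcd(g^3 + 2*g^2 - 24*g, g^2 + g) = g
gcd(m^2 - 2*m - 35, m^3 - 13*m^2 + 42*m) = m - 7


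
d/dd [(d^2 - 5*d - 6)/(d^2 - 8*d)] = 3*(-d^2 + 4*d - 16)/(d^2*(d^2 - 16*d + 64))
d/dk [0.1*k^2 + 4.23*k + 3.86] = 0.2*k + 4.23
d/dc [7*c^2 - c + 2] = 14*c - 1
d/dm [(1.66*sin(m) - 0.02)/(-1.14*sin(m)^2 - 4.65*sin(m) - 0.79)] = (1.8924*sin(m)^2 - 0.0456000000000003*sin(m) - 1.4044)*cos(m)/(1.2996*sin(m)^4 + 10.602*sin(m)^3 + 23.4237*sin(m)^2 + 7.347*sin(m) + 0.6241)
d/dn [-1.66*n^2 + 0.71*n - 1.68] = 0.71 - 3.32*n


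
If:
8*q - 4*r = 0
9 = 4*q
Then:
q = 9/4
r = 9/2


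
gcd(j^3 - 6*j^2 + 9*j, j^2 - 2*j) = j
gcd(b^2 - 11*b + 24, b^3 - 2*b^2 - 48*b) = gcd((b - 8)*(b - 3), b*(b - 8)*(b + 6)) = b - 8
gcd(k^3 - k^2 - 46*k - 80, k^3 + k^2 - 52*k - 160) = k^2 - 3*k - 40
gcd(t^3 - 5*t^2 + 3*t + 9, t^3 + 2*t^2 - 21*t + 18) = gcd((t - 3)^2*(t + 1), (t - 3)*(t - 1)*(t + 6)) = t - 3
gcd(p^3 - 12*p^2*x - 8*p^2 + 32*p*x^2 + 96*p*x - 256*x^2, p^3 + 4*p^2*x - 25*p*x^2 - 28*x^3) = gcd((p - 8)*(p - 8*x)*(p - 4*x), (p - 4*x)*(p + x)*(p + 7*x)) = -p + 4*x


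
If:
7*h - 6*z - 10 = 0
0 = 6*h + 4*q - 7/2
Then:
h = 6*z/7 + 10/7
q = -9*z/7 - 71/56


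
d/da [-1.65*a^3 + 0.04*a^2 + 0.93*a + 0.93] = -4.95*a^2 + 0.08*a + 0.93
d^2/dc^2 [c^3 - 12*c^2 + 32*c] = 6*c - 24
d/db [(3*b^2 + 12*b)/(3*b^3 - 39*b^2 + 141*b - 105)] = (-b^4 - 8*b^3 + 99*b^2 - 70*b - 140)/(b^6 - 26*b^5 + 263*b^4 - 1292*b^3 + 3119*b^2 - 3290*b + 1225)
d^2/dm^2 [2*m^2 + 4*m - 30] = 4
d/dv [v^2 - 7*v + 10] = 2*v - 7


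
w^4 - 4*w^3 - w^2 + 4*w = w*(w - 4)*(w - 1)*(w + 1)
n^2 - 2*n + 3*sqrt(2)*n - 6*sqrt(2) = (n - 2)*(n + 3*sqrt(2))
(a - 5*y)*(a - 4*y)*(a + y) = a^3 - 8*a^2*y + 11*a*y^2 + 20*y^3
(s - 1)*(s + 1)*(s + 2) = s^3 + 2*s^2 - s - 2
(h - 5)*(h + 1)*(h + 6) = h^3 + 2*h^2 - 29*h - 30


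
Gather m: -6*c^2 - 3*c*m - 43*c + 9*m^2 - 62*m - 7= -6*c^2 - 43*c + 9*m^2 + m*(-3*c - 62) - 7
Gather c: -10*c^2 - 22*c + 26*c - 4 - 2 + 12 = -10*c^2 + 4*c + 6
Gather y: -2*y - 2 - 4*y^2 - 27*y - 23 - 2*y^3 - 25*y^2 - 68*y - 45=-2*y^3 - 29*y^2 - 97*y - 70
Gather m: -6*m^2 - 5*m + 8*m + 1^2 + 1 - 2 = -6*m^2 + 3*m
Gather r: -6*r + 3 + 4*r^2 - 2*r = 4*r^2 - 8*r + 3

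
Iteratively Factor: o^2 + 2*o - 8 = (o + 4)*(o - 2)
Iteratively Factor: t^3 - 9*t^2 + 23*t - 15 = (t - 1)*(t^2 - 8*t + 15) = (t - 3)*(t - 1)*(t - 5)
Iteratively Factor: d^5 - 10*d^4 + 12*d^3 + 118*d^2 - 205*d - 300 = (d - 5)*(d^4 - 5*d^3 - 13*d^2 + 53*d + 60) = (d - 5)*(d - 4)*(d^3 - d^2 - 17*d - 15) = (d - 5)*(d - 4)*(d + 3)*(d^2 - 4*d - 5) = (d - 5)*(d - 4)*(d + 1)*(d + 3)*(d - 5)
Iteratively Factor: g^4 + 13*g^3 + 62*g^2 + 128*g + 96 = (g + 4)*(g^3 + 9*g^2 + 26*g + 24) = (g + 2)*(g + 4)*(g^2 + 7*g + 12) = (g + 2)*(g + 3)*(g + 4)*(g + 4)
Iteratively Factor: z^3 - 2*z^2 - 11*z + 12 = (z - 1)*(z^2 - z - 12) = (z - 1)*(z + 3)*(z - 4)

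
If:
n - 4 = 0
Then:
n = 4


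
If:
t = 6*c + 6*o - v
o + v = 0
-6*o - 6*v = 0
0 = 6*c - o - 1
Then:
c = 1/6 - v/6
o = -v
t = 1 - 8*v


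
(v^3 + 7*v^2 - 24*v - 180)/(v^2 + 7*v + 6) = (v^2 + v - 30)/(v + 1)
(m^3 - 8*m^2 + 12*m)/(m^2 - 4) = m*(m - 6)/(m + 2)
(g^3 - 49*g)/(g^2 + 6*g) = (g^2 - 49)/(g + 6)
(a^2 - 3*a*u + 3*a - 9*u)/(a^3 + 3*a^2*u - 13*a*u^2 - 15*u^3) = (a + 3)/(a^2 + 6*a*u + 5*u^2)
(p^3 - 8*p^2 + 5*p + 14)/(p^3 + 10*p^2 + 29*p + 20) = (p^2 - 9*p + 14)/(p^2 + 9*p + 20)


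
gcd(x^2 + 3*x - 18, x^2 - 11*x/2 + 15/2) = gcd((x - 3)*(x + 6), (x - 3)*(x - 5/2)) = x - 3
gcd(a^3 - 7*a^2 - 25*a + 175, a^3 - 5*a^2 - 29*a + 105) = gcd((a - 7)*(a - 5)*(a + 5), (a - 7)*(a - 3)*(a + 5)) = a^2 - 2*a - 35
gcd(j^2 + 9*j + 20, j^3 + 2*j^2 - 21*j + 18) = 1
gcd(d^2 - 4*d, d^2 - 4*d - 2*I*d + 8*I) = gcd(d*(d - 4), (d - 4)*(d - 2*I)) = d - 4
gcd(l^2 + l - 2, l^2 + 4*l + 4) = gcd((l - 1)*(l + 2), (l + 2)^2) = l + 2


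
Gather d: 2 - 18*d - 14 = -18*d - 12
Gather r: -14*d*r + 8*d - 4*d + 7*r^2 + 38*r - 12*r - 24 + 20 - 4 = 4*d + 7*r^2 + r*(26 - 14*d) - 8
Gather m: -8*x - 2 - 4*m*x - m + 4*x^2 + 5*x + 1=m*(-4*x - 1) + 4*x^2 - 3*x - 1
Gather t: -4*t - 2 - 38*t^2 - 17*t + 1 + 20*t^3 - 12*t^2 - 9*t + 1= 20*t^3 - 50*t^2 - 30*t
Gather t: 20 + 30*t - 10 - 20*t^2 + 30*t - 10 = -20*t^2 + 60*t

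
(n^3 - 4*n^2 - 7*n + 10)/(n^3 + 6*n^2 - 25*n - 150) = (n^2 + n - 2)/(n^2 + 11*n + 30)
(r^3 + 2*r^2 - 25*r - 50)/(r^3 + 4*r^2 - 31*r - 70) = (r + 5)/(r + 7)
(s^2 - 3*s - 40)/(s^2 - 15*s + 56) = (s + 5)/(s - 7)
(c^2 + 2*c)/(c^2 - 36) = c*(c + 2)/(c^2 - 36)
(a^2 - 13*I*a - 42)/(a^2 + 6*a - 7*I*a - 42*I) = (a - 6*I)/(a + 6)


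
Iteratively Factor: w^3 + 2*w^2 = (w)*(w^2 + 2*w) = w^2*(w + 2)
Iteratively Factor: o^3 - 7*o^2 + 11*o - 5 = (o - 1)*(o^2 - 6*o + 5) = (o - 5)*(o - 1)*(o - 1)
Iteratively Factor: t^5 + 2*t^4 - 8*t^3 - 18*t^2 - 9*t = (t)*(t^4 + 2*t^3 - 8*t^2 - 18*t - 9) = t*(t + 1)*(t^3 + t^2 - 9*t - 9) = t*(t - 3)*(t + 1)*(t^2 + 4*t + 3) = t*(t - 3)*(t + 1)*(t + 3)*(t + 1)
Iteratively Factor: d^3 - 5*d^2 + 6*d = (d - 3)*(d^2 - 2*d) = (d - 3)*(d - 2)*(d)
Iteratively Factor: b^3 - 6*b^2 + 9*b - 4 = (b - 1)*(b^2 - 5*b + 4) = (b - 4)*(b - 1)*(b - 1)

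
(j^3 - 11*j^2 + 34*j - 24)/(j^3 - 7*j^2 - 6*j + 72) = (j - 1)/(j + 3)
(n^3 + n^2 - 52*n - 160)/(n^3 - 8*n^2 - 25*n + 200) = (n + 4)/(n - 5)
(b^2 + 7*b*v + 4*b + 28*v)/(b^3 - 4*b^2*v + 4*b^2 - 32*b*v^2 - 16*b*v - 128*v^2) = (-b - 7*v)/(-b^2 + 4*b*v + 32*v^2)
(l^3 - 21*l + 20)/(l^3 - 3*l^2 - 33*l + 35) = (l - 4)/(l - 7)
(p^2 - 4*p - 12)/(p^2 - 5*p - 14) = (p - 6)/(p - 7)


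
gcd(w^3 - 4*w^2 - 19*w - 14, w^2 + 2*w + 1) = w + 1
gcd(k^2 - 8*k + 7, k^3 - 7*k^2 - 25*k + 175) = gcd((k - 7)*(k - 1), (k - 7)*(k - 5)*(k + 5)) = k - 7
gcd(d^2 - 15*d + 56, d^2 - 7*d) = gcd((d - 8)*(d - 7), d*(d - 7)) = d - 7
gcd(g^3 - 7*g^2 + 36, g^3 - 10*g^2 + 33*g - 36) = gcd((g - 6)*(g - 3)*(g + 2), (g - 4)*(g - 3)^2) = g - 3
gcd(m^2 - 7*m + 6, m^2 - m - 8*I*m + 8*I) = m - 1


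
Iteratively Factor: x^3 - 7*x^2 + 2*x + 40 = (x - 4)*(x^2 - 3*x - 10) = (x - 5)*(x - 4)*(x + 2)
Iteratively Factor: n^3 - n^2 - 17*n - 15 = (n + 1)*(n^2 - 2*n - 15) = (n - 5)*(n + 1)*(n + 3)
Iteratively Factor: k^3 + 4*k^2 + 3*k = (k + 3)*(k^2 + k) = (k + 1)*(k + 3)*(k)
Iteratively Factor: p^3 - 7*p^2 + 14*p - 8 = (p - 1)*(p^2 - 6*p + 8) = (p - 2)*(p - 1)*(p - 4)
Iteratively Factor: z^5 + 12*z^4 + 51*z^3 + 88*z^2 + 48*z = (z)*(z^4 + 12*z^3 + 51*z^2 + 88*z + 48) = z*(z + 4)*(z^3 + 8*z^2 + 19*z + 12) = z*(z + 4)^2*(z^2 + 4*z + 3) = z*(z + 3)*(z + 4)^2*(z + 1)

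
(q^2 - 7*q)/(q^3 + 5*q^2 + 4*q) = (q - 7)/(q^2 + 5*q + 4)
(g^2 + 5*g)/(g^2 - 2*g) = (g + 5)/(g - 2)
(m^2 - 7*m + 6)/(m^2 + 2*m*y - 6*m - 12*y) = (m - 1)/(m + 2*y)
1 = 1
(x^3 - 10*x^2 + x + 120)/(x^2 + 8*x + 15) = (x^2 - 13*x + 40)/(x + 5)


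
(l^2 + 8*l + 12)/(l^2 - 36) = (l + 2)/(l - 6)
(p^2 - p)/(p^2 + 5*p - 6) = p/(p + 6)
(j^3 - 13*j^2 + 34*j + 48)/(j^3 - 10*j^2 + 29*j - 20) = (j^3 - 13*j^2 + 34*j + 48)/(j^3 - 10*j^2 + 29*j - 20)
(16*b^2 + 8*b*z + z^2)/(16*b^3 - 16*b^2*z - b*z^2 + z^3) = (4*b + z)/(4*b^2 - 5*b*z + z^2)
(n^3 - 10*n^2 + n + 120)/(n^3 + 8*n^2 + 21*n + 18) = (n^2 - 13*n + 40)/(n^2 + 5*n + 6)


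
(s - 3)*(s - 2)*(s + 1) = s^3 - 4*s^2 + s + 6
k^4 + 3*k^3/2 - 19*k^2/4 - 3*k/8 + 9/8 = (k - 3/2)*(k - 1/2)*(k + 1/2)*(k + 3)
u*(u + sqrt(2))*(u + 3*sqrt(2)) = u^3 + 4*sqrt(2)*u^2 + 6*u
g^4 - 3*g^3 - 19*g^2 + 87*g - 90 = (g - 3)^2*(g - 2)*(g + 5)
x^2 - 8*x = x*(x - 8)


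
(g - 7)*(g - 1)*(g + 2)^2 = g^4 - 4*g^3 - 21*g^2 - 4*g + 28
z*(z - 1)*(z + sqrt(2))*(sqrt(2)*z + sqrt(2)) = sqrt(2)*z^4 + 2*z^3 - sqrt(2)*z^2 - 2*z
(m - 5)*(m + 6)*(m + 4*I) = m^3 + m^2 + 4*I*m^2 - 30*m + 4*I*m - 120*I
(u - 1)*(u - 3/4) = u^2 - 7*u/4 + 3/4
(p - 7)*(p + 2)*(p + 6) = p^3 + p^2 - 44*p - 84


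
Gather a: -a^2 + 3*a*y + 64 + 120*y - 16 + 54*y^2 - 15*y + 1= -a^2 + 3*a*y + 54*y^2 + 105*y + 49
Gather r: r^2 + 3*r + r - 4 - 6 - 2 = r^2 + 4*r - 12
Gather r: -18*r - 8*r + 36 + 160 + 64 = 260 - 26*r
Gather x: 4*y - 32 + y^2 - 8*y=y^2 - 4*y - 32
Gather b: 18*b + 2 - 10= 18*b - 8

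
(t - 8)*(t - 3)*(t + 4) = t^3 - 7*t^2 - 20*t + 96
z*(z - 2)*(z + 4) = z^3 + 2*z^2 - 8*z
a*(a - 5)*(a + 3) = a^3 - 2*a^2 - 15*a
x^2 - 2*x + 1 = (x - 1)^2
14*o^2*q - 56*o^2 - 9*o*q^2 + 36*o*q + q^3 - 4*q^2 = (-7*o + q)*(-2*o + q)*(q - 4)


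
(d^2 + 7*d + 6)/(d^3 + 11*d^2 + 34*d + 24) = 1/(d + 4)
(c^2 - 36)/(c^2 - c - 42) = (c - 6)/(c - 7)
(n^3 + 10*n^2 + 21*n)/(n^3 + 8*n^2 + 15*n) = (n + 7)/(n + 5)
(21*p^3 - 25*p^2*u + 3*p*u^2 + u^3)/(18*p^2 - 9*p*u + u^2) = (7*p^2 - 6*p*u - u^2)/(6*p - u)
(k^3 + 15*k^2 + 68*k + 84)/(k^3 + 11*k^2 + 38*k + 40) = (k^2 + 13*k + 42)/(k^2 + 9*k + 20)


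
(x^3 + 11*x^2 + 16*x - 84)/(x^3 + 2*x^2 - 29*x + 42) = (x + 6)/(x - 3)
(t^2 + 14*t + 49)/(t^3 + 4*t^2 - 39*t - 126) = (t + 7)/(t^2 - 3*t - 18)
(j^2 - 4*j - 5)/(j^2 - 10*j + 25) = (j + 1)/(j - 5)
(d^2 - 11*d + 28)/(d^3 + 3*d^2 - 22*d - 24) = (d - 7)/(d^2 + 7*d + 6)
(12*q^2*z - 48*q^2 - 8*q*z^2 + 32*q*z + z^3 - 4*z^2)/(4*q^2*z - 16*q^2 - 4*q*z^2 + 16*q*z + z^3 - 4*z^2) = (-6*q + z)/(-2*q + z)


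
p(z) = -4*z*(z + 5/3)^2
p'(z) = -4*z*(2*z + 10/3) - 4*(z + 5/3)^2 = -12*z^2 - 80*z/3 - 100/9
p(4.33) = -622.83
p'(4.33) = -351.56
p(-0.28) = 2.15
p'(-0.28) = -4.59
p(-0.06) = 0.62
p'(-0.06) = -9.55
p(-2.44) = 5.84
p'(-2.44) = -17.49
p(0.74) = -17.14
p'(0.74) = -37.42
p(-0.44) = 2.65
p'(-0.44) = -1.70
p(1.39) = -51.95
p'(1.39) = -71.36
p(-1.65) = 0.00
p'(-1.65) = 0.22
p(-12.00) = 5125.33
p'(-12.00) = -1419.11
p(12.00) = -8965.33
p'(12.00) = -2059.11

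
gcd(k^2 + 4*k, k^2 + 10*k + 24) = k + 4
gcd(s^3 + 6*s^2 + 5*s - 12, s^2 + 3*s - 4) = s^2 + 3*s - 4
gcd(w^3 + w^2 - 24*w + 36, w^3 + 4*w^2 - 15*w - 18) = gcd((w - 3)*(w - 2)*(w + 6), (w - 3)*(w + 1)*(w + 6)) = w^2 + 3*w - 18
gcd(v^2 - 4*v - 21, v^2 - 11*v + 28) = v - 7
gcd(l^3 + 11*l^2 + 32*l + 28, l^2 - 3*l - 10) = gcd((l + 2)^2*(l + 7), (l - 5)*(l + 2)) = l + 2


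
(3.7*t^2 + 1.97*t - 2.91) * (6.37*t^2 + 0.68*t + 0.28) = 23.569*t^4 + 15.0649*t^3 - 16.1611*t^2 - 1.4272*t - 0.8148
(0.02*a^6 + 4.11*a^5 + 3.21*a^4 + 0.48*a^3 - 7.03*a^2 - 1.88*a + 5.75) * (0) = 0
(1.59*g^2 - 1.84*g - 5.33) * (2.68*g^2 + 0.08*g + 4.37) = 4.2612*g^4 - 4.804*g^3 - 7.4833*g^2 - 8.4672*g - 23.2921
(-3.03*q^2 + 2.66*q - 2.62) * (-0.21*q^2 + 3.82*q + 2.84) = 0.6363*q^4 - 12.1332*q^3 + 2.1062*q^2 - 2.454*q - 7.4408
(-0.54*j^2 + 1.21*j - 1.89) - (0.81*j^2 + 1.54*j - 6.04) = -1.35*j^2 - 0.33*j + 4.15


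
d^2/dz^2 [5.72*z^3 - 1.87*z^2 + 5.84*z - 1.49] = 34.32*z - 3.74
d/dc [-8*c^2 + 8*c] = 8 - 16*c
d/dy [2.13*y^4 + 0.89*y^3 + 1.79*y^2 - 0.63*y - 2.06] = 8.52*y^3 + 2.67*y^2 + 3.58*y - 0.63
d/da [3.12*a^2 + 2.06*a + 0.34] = 6.24*a + 2.06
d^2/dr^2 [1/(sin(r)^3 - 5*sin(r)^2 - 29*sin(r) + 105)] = (-9*sin(r)^6 + 55*sin(r)^5 - 30*sin(r)^4 + 430*sin(r)^3 - 2965*sin(r)^2 - 2805*sin(r) + 2732)/(sin(r)^3 - 5*sin(r)^2 - 29*sin(r) + 105)^3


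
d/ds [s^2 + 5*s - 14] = 2*s + 5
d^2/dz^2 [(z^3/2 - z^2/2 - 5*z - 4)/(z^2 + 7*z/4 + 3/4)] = -380/(64*z^3 + 144*z^2 + 108*z + 27)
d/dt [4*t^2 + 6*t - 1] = 8*t + 6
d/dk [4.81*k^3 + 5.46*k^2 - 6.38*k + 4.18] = 14.43*k^2 + 10.92*k - 6.38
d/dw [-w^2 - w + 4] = -2*w - 1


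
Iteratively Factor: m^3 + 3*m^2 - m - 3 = (m + 3)*(m^2 - 1) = (m + 1)*(m + 3)*(m - 1)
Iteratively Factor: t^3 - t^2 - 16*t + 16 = (t + 4)*(t^2 - 5*t + 4) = (t - 1)*(t + 4)*(t - 4)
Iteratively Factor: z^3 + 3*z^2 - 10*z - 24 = (z + 2)*(z^2 + z - 12) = (z - 3)*(z + 2)*(z + 4)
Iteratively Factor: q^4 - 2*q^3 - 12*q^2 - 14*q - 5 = (q + 1)*(q^3 - 3*q^2 - 9*q - 5) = (q + 1)^2*(q^2 - 4*q - 5) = (q - 5)*(q + 1)^2*(q + 1)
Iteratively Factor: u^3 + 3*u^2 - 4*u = (u + 4)*(u^2 - u) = u*(u + 4)*(u - 1)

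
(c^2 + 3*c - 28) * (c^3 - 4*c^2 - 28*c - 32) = c^5 - c^4 - 68*c^3 - 4*c^2 + 688*c + 896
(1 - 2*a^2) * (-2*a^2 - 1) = 4*a^4 - 1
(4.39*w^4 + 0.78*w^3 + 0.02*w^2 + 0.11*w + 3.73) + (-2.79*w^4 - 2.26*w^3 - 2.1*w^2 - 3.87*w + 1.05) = 1.6*w^4 - 1.48*w^3 - 2.08*w^2 - 3.76*w + 4.78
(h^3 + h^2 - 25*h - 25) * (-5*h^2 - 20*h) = -5*h^5 - 25*h^4 + 105*h^3 + 625*h^2 + 500*h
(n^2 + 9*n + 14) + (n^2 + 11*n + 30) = 2*n^2 + 20*n + 44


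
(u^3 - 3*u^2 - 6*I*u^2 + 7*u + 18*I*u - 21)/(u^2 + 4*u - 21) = (u^2 - 6*I*u + 7)/(u + 7)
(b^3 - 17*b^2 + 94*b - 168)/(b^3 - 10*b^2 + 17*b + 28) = (b - 6)/(b + 1)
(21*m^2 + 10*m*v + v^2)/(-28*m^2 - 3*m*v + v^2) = (21*m^2 + 10*m*v + v^2)/(-28*m^2 - 3*m*v + v^2)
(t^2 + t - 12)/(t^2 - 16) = (t - 3)/(t - 4)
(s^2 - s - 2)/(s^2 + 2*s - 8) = (s + 1)/(s + 4)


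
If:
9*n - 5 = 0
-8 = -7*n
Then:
No Solution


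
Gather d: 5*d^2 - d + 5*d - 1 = 5*d^2 + 4*d - 1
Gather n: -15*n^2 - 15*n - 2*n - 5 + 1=-15*n^2 - 17*n - 4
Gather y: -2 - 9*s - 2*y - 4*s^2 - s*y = -4*s^2 - 9*s + y*(-s - 2) - 2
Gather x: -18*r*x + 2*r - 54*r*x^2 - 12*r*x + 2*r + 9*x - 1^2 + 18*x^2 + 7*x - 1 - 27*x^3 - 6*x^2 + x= 4*r - 27*x^3 + x^2*(12 - 54*r) + x*(17 - 30*r) - 2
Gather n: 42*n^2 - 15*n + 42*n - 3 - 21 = 42*n^2 + 27*n - 24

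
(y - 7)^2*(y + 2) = y^3 - 12*y^2 + 21*y + 98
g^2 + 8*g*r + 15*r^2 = (g + 3*r)*(g + 5*r)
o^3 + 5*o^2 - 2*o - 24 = (o - 2)*(o + 3)*(o + 4)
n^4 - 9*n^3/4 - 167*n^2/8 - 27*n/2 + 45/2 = (n - 6)*(n - 3/4)*(n + 2)*(n + 5/2)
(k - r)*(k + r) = k^2 - r^2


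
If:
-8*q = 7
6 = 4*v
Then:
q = -7/8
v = 3/2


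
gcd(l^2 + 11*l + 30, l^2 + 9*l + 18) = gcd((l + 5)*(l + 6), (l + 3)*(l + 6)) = l + 6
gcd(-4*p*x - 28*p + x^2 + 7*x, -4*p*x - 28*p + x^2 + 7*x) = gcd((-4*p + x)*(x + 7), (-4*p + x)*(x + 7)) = -4*p*x - 28*p + x^2 + 7*x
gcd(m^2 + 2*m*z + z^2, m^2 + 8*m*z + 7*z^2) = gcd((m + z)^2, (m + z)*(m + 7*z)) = m + z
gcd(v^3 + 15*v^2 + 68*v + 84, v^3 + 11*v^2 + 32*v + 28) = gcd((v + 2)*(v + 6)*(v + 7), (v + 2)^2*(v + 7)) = v^2 + 9*v + 14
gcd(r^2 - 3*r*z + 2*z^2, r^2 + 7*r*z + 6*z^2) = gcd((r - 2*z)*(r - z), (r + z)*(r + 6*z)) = 1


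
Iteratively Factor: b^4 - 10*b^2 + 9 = (b + 1)*(b^3 - b^2 - 9*b + 9) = (b - 3)*(b + 1)*(b^2 + 2*b - 3) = (b - 3)*(b + 1)*(b + 3)*(b - 1)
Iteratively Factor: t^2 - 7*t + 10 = (t - 5)*(t - 2)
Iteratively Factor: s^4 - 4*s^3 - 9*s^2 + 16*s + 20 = (s - 5)*(s^3 + s^2 - 4*s - 4) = (s - 5)*(s + 2)*(s^2 - s - 2) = (s - 5)*(s - 2)*(s + 2)*(s + 1)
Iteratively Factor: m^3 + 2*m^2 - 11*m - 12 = (m + 1)*(m^2 + m - 12) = (m - 3)*(m + 1)*(m + 4)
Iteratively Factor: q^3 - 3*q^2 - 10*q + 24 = (q + 3)*(q^2 - 6*q + 8) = (q - 2)*(q + 3)*(q - 4)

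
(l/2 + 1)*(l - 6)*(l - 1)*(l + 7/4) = l^4/2 - 13*l^3/8 - 67*l^2/8 - l + 21/2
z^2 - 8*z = z*(z - 8)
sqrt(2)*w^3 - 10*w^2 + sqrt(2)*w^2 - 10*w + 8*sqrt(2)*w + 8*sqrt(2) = (w - 4*sqrt(2))*(w - sqrt(2))*(sqrt(2)*w + sqrt(2))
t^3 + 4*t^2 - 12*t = t*(t - 2)*(t + 6)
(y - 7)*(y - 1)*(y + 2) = y^3 - 6*y^2 - 9*y + 14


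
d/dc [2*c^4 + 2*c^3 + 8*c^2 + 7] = 2*c*(4*c^2 + 3*c + 8)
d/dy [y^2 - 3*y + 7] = 2*y - 3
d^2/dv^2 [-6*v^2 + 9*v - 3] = -12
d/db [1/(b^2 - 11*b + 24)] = (11 - 2*b)/(b^2 - 11*b + 24)^2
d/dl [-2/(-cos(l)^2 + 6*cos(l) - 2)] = 4*(cos(l) - 3)*sin(l)/(cos(l)^2 - 6*cos(l) + 2)^2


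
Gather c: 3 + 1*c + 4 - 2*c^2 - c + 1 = 8 - 2*c^2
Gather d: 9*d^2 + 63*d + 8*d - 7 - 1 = 9*d^2 + 71*d - 8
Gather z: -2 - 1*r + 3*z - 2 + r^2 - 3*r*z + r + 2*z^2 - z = r^2 + 2*z^2 + z*(2 - 3*r) - 4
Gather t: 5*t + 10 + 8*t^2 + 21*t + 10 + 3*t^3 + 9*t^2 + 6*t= 3*t^3 + 17*t^2 + 32*t + 20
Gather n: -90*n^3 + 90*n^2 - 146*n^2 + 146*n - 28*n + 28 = -90*n^3 - 56*n^2 + 118*n + 28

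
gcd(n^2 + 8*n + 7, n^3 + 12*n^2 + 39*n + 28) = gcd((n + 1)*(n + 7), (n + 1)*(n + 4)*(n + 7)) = n^2 + 8*n + 7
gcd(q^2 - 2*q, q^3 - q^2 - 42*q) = q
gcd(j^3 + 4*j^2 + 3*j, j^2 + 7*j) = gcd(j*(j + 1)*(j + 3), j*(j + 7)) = j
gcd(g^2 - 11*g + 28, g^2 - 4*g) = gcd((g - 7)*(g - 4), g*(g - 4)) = g - 4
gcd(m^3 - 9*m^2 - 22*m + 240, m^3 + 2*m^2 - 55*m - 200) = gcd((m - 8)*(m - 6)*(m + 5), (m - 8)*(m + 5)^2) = m^2 - 3*m - 40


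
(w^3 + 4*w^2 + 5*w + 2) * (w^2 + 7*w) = w^5 + 11*w^4 + 33*w^3 + 37*w^2 + 14*w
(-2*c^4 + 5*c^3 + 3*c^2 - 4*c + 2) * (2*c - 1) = -4*c^5 + 12*c^4 + c^3 - 11*c^2 + 8*c - 2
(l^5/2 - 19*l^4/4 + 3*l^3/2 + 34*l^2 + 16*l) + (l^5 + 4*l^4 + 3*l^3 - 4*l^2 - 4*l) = 3*l^5/2 - 3*l^4/4 + 9*l^3/2 + 30*l^2 + 12*l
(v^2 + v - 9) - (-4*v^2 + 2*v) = 5*v^2 - v - 9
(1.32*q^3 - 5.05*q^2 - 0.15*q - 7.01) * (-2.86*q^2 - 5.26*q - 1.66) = -3.7752*q^5 + 7.4998*q^4 + 24.8008*q^3 + 29.2206*q^2 + 37.1216*q + 11.6366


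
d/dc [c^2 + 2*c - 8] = 2*c + 2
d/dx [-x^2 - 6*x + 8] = -2*x - 6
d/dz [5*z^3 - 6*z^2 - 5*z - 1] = 15*z^2 - 12*z - 5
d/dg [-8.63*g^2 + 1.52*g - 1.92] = 1.52 - 17.26*g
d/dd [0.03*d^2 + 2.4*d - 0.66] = 0.06*d + 2.4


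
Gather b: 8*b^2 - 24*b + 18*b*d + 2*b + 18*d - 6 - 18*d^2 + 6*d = 8*b^2 + b*(18*d - 22) - 18*d^2 + 24*d - 6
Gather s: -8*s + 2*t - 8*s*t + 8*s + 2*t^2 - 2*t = -8*s*t + 2*t^2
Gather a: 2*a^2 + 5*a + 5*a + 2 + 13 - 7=2*a^2 + 10*a + 8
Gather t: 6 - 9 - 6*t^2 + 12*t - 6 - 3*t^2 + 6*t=-9*t^2 + 18*t - 9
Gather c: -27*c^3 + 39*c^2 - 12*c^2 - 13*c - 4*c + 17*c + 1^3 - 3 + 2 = -27*c^3 + 27*c^2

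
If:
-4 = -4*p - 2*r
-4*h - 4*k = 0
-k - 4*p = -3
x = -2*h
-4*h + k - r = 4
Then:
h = -1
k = 1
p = 1/2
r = 1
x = 2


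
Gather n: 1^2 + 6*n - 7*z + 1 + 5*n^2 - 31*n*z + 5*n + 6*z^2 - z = 5*n^2 + n*(11 - 31*z) + 6*z^2 - 8*z + 2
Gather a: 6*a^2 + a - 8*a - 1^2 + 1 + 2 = 6*a^2 - 7*a + 2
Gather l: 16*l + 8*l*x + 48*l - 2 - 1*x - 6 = l*(8*x + 64) - x - 8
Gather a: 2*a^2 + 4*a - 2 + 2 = 2*a^2 + 4*a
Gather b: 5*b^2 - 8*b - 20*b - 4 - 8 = 5*b^2 - 28*b - 12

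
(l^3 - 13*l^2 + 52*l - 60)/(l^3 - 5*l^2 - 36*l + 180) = (l - 2)/(l + 6)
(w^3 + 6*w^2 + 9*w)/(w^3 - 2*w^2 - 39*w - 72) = w/(w - 8)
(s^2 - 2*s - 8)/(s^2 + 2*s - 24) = (s + 2)/(s + 6)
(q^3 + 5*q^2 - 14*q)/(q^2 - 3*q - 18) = q*(-q^2 - 5*q + 14)/(-q^2 + 3*q + 18)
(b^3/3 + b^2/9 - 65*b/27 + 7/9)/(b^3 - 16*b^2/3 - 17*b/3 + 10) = (9*b^3 + 3*b^2 - 65*b + 21)/(9*(3*b^3 - 16*b^2 - 17*b + 30))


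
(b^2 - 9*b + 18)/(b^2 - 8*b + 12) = (b - 3)/(b - 2)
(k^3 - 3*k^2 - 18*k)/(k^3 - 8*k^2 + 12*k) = (k + 3)/(k - 2)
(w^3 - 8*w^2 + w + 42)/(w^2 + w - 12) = (w^2 - 5*w - 14)/(w + 4)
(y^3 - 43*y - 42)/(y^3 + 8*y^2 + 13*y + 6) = (y - 7)/(y + 1)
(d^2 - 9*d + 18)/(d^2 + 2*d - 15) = (d - 6)/(d + 5)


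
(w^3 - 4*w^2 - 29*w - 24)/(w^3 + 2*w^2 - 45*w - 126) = (w^2 - 7*w - 8)/(w^2 - w - 42)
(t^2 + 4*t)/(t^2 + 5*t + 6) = t*(t + 4)/(t^2 + 5*t + 6)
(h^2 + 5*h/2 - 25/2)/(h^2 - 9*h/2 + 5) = (h + 5)/(h - 2)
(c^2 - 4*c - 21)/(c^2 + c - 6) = (c - 7)/(c - 2)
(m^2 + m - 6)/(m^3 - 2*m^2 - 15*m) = (m - 2)/(m*(m - 5))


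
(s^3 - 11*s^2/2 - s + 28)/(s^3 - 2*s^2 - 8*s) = (s - 7/2)/s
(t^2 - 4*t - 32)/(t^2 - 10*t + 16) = (t + 4)/(t - 2)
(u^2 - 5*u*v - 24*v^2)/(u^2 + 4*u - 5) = (u^2 - 5*u*v - 24*v^2)/(u^2 + 4*u - 5)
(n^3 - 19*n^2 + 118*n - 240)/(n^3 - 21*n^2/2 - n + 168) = 2*(n - 5)/(2*n + 7)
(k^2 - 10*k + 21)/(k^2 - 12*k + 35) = (k - 3)/(k - 5)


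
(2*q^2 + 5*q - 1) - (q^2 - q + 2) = q^2 + 6*q - 3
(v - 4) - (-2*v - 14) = 3*v + 10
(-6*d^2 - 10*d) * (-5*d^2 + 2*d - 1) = 30*d^4 + 38*d^3 - 14*d^2 + 10*d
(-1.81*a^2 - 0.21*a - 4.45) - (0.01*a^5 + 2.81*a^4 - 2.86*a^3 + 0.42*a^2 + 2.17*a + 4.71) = -0.01*a^5 - 2.81*a^4 + 2.86*a^3 - 2.23*a^2 - 2.38*a - 9.16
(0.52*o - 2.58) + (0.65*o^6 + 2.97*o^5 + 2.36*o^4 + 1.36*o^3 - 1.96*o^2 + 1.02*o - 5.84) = 0.65*o^6 + 2.97*o^5 + 2.36*o^4 + 1.36*o^3 - 1.96*o^2 + 1.54*o - 8.42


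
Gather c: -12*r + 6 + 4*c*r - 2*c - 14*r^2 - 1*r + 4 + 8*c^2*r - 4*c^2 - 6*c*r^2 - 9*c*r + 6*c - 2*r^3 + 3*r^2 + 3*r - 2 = c^2*(8*r - 4) + c*(-6*r^2 - 5*r + 4) - 2*r^3 - 11*r^2 - 10*r + 8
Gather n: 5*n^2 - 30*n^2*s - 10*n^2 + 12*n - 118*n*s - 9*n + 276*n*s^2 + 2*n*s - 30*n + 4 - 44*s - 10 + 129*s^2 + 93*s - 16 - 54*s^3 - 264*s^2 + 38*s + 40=n^2*(-30*s - 5) + n*(276*s^2 - 116*s - 27) - 54*s^3 - 135*s^2 + 87*s + 18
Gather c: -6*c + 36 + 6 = 42 - 6*c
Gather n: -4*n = -4*n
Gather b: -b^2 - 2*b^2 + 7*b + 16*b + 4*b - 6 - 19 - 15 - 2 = -3*b^2 + 27*b - 42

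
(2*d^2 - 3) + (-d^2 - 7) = d^2 - 10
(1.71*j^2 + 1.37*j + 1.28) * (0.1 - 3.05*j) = -5.2155*j^3 - 4.0075*j^2 - 3.767*j + 0.128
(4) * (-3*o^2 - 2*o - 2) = -12*o^2 - 8*o - 8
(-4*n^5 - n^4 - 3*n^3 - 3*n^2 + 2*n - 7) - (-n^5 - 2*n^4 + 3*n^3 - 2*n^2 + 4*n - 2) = -3*n^5 + n^4 - 6*n^3 - n^2 - 2*n - 5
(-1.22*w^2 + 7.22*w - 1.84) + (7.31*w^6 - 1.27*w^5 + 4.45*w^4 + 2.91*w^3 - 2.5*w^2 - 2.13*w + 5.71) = 7.31*w^6 - 1.27*w^5 + 4.45*w^4 + 2.91*w^3 - 3.72*w^2 + 5.09*w + 3.87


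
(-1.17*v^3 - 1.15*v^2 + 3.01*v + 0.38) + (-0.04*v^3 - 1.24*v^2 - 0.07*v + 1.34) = -1.21*v^3 - 2.39*v^2 + 2.94*v + 1.72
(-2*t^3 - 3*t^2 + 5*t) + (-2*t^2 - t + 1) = -2*t^3 - 5*t^2 + 4*t + 1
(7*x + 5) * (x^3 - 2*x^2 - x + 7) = 7*x^4 - 9*x^3 - 17*x^2 + 44*x + 35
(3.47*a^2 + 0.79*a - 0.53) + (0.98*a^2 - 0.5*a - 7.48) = 4.45*a^2 + 0.29*a - 8.01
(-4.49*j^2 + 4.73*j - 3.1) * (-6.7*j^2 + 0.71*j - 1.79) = 30.083*j^4 - 34.8789*j^3 + 32.1654*j^2 - 10.6677*j + 5.549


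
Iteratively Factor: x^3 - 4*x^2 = (x)*(x^2 - 4*x) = x*(x - 4)*(x)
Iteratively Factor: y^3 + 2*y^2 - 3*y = (y - 1)*(y^2 + 3*y) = (y - 1)*(y + 3)*(y)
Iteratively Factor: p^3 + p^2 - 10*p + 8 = (p - 2)*(p^2 + 3*p - 4) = (p - 2)*(p + 4)*(p - 1)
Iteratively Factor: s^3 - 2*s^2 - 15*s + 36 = (s + 4)*(s^2 - 6*s + 9) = (s - 3)*(s + 4)*(s - 3)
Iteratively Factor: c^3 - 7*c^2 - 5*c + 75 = (c + 3)*(c^2 - 10*c + 25) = (c - 5)*(c + 3)*(c - 5)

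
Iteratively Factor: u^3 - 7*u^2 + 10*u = (u - 2)*(u^2 - 5*u) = u*(u - 2)*(u - 5)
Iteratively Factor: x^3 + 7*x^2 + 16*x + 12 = (x + 2)*(x^2 + 5*x + 6) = (x + 2)^2*(x + 3)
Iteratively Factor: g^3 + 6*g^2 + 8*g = (g)*(g^2 + 6*g + 8) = g*(g + 2)*(g + 4)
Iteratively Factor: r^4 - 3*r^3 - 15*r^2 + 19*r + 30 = (r - 2)*(r^3 - r^2 - 17*r - 15) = (r - 5)*(r - 2)*(r^2 + 4*r + 3) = (r - 5)*(r - 2)*(r + 1)*(r + 3)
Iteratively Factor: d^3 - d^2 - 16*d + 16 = (d - 4)*(d^2 + 3*d - 4) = (d - 4)*(d - 1)*(d + 4)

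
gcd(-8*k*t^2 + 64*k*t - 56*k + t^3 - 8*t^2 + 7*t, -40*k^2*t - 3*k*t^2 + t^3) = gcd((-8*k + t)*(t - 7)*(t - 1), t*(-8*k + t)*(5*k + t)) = -8*k + t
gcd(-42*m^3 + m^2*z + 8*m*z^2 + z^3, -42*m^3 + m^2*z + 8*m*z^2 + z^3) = -42*m^3 + m^2*z + 8*m*z^2 + z^3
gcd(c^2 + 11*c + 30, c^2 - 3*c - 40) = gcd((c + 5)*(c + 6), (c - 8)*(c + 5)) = c + 5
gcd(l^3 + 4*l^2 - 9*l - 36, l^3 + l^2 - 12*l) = l^2 + l - 12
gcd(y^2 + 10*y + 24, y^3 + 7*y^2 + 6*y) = y + 6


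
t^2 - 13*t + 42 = (t - 7)*(t - 6)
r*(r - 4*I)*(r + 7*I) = r^3 + 3*I*r^2 + 28*r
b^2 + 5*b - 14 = (b - 2)*(b + 7)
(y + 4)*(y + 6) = y^2 + 10*y + 24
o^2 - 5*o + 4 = (o - 4)*(o - 1)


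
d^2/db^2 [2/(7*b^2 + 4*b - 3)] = 4*(-49*b^2 - 28*b + 4*(7*b + 2)^2 + 21)/(7*b^2 + 4*b - 3)^3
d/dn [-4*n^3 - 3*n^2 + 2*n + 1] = -12*n^2 - 6*n + 2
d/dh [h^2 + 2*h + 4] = 2*h + 2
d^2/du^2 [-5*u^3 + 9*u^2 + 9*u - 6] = 18 - 30*u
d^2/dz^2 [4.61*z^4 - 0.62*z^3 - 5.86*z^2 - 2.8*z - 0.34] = 55.32*z^2 - 3.72*z - 11.72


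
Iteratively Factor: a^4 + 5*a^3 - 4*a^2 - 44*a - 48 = (a - 3)*(a^3 + 8*a^2 + 20*a + 16) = (a - 3)*(a + 2)*(a^2 + 6*a + 8) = (a - 3)*(a + 2)^2*(a + 4)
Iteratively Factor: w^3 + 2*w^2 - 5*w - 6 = (w - 2)*(w^2 + 4*w + 3) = (w - 2)*(w + 3)*(w + 1)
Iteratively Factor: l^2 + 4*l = (l + 4)*(l)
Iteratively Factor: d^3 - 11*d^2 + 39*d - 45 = (d - 3)*(d^2 - 8*d + 15) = (d - 5)*(d - 3)*(d - 3)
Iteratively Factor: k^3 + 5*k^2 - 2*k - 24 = (k - 2)*(k^2 + 7*k + 12) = (k - 2)*(k + 4)*(k + 3)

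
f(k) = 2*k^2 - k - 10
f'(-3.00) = -13.00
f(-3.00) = 11.00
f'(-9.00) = -37.00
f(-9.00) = 161.00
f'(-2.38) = -10.52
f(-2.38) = 3.71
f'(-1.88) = -8.52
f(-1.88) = -1.05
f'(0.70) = 1.80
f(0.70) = -9.72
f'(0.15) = -0.40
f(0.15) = -10.10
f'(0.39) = 0.56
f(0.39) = -10.09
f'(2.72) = 9.88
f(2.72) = 2.08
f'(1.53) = 5.12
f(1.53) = -6.85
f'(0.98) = 2.92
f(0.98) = -9.06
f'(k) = 4*k - 1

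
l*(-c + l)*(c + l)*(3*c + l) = -3*c^3*l - c^2*l^2 + 3*c*l^3 + l^4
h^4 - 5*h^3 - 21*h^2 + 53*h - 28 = (h - 7)*(h - 1)^2*(h + 4)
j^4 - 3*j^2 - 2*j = j*(j - 2)*(j + 1)^2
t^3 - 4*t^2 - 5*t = t*(t - 5)*(t + 1)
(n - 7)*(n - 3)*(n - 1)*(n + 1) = n^4 - 10*n^3 + 20*n^2 + 10*n - 21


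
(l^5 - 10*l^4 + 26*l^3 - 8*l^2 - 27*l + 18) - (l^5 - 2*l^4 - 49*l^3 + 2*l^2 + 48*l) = -8*l^4 + 75*l^3 - 10*l^2 - 75*l + 18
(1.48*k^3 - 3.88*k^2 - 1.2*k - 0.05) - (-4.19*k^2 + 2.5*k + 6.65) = 1.48*k^3 + 0.31*k^2 - 3.7*k - 6.7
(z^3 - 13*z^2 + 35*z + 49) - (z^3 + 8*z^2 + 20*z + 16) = -21*z^2 + 15*z + 33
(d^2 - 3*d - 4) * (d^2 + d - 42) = d^4 - 2*d^3 - 49*d^2 + 122*d + 168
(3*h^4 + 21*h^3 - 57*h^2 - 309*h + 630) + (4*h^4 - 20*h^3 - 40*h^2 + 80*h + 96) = 7*h^4 + h^3 - 97*h^2 - 229*h + 726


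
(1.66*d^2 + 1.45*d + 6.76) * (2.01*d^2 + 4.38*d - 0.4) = 3.3366*d^4 + 10.1853*d^3 + 19.2746*d^2 + 29.0288*d - 2.704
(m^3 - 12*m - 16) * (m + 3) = m^4 + 3*m^3 - 12*m^2 - 52*m - 48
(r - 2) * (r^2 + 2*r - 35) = r^3 - 39*r + 70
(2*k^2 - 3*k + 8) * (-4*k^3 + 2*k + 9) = -8*k^5 + 12*k^4 - 28*k^3 + 12*k^2 - 11*k + 72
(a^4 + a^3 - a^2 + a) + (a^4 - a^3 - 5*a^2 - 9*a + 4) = 2*a^4 - 6*a^2 - 8*a + 4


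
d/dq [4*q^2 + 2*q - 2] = 8*q + 2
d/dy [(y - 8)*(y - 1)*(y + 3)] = 3*y^2 - 12*y - 19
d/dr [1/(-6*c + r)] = -1/(6*c - r)^2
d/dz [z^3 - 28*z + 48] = 3*z^2 - 28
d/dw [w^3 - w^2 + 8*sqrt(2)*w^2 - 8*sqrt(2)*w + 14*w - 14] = 3*w^2 - 2*w + 16*sqrt(2)*w - 8*sqrt(2) + 14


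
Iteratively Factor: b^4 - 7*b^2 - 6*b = (b + 2)*(b^3 - 2*b^2 - 3*b) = b*(b + 2)*(b^2 - 2*b - 3) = b*(b - 3)*(b + 2)*(b + 1)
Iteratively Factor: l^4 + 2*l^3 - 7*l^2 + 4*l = (l + 4)*(l^3 - 2*l^2 + l) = (l - 1)*(l + 4)*(l^2 - l) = (l - 1)^2*(l + 4)*(l)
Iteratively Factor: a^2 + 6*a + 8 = (a + 2)*(a + 4)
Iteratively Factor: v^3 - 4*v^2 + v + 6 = (v + 1)*(v^2 - 5*v + 6) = (v - 3)*(v + 1)*(v - 2)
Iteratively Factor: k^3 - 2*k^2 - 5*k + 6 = (k - 1)*(k^2 - k - 6) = (k - 1)*(k + 2)*(k - 3)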